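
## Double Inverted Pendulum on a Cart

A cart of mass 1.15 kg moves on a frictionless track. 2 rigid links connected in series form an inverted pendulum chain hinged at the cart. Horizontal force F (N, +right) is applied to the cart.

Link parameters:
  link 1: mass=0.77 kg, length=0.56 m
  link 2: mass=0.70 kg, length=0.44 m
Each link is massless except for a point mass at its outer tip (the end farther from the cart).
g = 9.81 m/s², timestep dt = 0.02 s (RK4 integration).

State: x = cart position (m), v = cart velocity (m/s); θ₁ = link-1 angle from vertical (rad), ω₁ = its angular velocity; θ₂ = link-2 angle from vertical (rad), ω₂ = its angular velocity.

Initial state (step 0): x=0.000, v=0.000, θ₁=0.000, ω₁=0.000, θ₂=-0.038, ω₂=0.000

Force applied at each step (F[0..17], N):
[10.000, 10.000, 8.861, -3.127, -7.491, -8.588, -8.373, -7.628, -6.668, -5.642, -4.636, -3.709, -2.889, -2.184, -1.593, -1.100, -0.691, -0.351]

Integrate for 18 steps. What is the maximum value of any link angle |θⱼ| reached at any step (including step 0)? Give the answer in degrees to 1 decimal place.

apply F[0]=+10.000 → step 1: x=0.002, v=0.174, θ₁=-0.003, ω₁=-0.300, θ₂=-0.038, ω₂=-0.031
apply F[1]=+10.000 → step 2: x=0.007, v=0.350, θ₁=-0.012, ω₁=-0.606, θ₂=-0.039, ω₂=-0.058
apply F[2]=+8.861 → step 3: x=0.016, v=0.508, θ₁=-0.027, ω₁=-0.889, θ₂=-0.041, ω₂=-0.075
apply F[3]=-3.127 → step 4: x=0.025, v=0.463, θ₁=-0.044, ω₁=-0.818, θ₂=-0.042, ω₂=-0.080
apply F[4]=-7.491 → step 5: x=0.033, v=0.345, θ₁=-0.058, ω₁=-0.630, θ₂=-0.044, ω₂=-0.072
apply F[5]=-8.588 → step 6: x=0.039, v=0.212, θ₁=-0.069, ω₁=-0.422, θ₂=-0.045, ω₂=-0.055
apply F[6]=-8.373 → step 7: x=0.042, v=0.086, θ₁=-0.075, ω₁=-0.230, θ₂=-0.046, ω₂=-0.031
apply F[7]=-7.628 → step 8: x=0.042, v=-0.027, θ₁=-0.078, ω₁=-0.067, θ₂=-0.046, ω₂=-0.004
apply F[8]=-6.668 → step 9: x=0.041, v=-0.123, θ₁=-0.078, ω₁=0.065, θ₂=-0.046, ω₂=0.025
apply F[9]=-5.642 → step 10: x=0.038, v=-0.201, θ₁=-0.076, ω₁=0.166, θ₂=-0.045, ω₂=0.053
apply F[10]=-4.636 → step 11: x=0.033, v=-0.262, θ₁=-0.072, ω₁=0.241, θ₂=-0.044, ω₂=0.079
apply F[11]=-3.709 → step 12: x=0.027, v=-0.309, θ₁=-0.067, ω₁=0.291, θ₂=-0.042, ω₂=0.101
apply F[12]=-2.889 → step 13: x=0.021, v=-0.344, θ₁=-0.061, ω₁=0.323, θ₂=-0.040, ω₂=0.121
apply F[13]=-2.184 → step 14: x=0.014, v=-0.367, θ₁=-0.054, ω₁=0.339, θ₂=-0.037, ω₂=0.137
apply F[14]=-1.593 → step 15: x=0.006, v=-0.382, θ₁=-0.047, ω₁=0.343, θ₂=-0.034, ω₂=0.149
apply F[15]=-1.100 → step 16: x=-0.001, v=-0.390, θ₁=-0.040, ω₁=0.339, θ₂=-0.031, ω₂=0.159
apply F[16]=-0.691 → step 17: x=-0.009, v=-0.393, θ₁=-0.034, ω₁=0.329, θ₂=-0.028, ω₂=0.165
apply F[17]=-0.351 → step 18: x=-0.017, v=-0.392, θ₁=-0.027, ω₁=0.314, θ₂=-0.025, ω₂=0.168
Max |angle| over trajectory = 0.078 rad = 4.5°.

Answer: 4.5°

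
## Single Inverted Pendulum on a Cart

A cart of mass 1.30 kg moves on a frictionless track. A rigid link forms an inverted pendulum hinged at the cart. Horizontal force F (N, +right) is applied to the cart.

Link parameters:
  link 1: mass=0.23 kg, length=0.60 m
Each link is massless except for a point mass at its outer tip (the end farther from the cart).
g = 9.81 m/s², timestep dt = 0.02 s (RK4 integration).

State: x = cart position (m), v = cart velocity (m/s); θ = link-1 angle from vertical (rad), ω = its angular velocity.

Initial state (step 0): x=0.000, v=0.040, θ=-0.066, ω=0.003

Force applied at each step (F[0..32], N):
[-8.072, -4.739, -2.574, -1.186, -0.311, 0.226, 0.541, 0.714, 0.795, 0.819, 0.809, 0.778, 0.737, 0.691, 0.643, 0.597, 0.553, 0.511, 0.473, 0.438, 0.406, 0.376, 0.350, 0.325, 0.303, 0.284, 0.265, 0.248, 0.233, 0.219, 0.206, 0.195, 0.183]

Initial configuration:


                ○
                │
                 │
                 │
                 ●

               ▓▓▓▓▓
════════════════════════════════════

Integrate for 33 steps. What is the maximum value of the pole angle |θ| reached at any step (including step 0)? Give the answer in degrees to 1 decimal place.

Answer: 3.8°

Derivation:
apply F[0]=-8.072 → step 1: x=-0.000, v=-0.082, θ=-0.064, ω=0.184
apply F[1]=-4.739 → step 2: x=-0.003, v=-0.153, θ=-0.059, ω=0.282
apply F[2]=-2.574 → step 3: x=-0.006, v=-0.190, θ=-0.053, ω=0.326
apply F[3]=-1.186 → step 4: x=-0.010, v=-0.207, θ=-0.047, ω=0.337
apply F[4]=-0.311 → step 5: x=-0.014, v=-0.210, θ=-0.040, ω=0.328
apply F[5]=+0.226 → step 6: x=-0.018, v=-0.205, θ=-0.034, ω=0.308
apply F[6]=+0.541 → step 7: x=-0.022, v=-0.196, θ=-0.028, ω=0.283
apply F[7]=+0.714 → step 8: x=-0.026, v=-0.184, θ=-0.023, ω=0.255
apply F[8]=+0.795 → step 9: x=-0.030, v=-0.171, θ=-0.018, ω=0.226
apply F[9]=+0.819 → step 10: x=-0.033, v=-0.158, θ=-0.013, ω=0.199
apply F[10]=+0.809 → step 11: x=-0.036, v=-0.145, θ=-0.010, ω=0.174
apply F[11]=+0.778 → step 12: x=-0.039, v=-0.133, θ=-0.006, ω=0.151
apply F[12]=+0.737 → step 13: x=-0.041, v=-0.121, θ=-0.004, ω=0.130
apply F[13]=+0.691 → step 14: x=-0.044, v=-0.111, θ=-0.001, ω=0.112
apply F[14]=+0.643 → step 15: x=-0.046, v=-0.101, θ=0.001, ω=0.095
apply F[15]=+0.597 → step 16: x=-0.048, v=-0.092, θ=0.003, ω=0.081
apply F[16]=+0.553 → step 17: x=-0.050, v=-0.083, θ=0.004, ω=0.068
apply F[17]=+0.511 → step 18: x=-0.051, v=-0.076, θ=0.005, ω=0.056
apply F[18]=+0.473 → step 19: x=-0.053, v=-0.068, θ=0.006, ω=0.047
apply F[19]=+0.438 → step 20: x=-0.054, v=-0.062, θ=0.007, ω=0.038
apply F[20]=+0.406 → step 21: x=-0.055, v=-0.056, θ=0.008, ω=0.031
apply F[21]=+0.376 → step 22: x=-0.056, v=-0.050, θ=0.008, ω=0.024
apply F[22]=+0.350 → step 23: x=-0.057, v=-0.045, θ=0.009, ω=0.018
apply F[23]=+0.325 → step 24: x=-0.058, v=-0.041, θ=0.009, ω=0.014
apply F[24]=+0.303 → step 25: x=-0.059, v=-0.036, θ=0.009, ω=0.009
apply F[25]=+0.284 → step 26: x=-0.059, v=-0.032, θ=0.010, ω=0.006
apply F[26]=+0.265 → step 27: x=-0.060, v=-0.029, θ=0.010, ω=0.003
apply F[27]=+0.248 → step 28: x=-0.061, v=-0.025, θ=0.010, ω=-0.000
apply F[28]=+0.233 → step 29: x=-0.061, v=-0.022, θ=0.010, ω=-0.002
apply F[29]=+0.219 → step 30: x=-0.061, v=-0.019, θ=0.010, ω=-0.004
apply F[30]=+0.206 → step 31: x=-0.062, v=-0.016, θ=0.009, ω=-0.006
apply F[31]=+0.195 → step 32: x=-0.062, v=-0.013, θ=0.009, ω=-0.007
apply F[32]=+0.183 → step 33: x=-0.062, v=-0.011, θ=0.009, ω=-0.008
Max |angle| over trajectory = 0.066 rad = 3.8°.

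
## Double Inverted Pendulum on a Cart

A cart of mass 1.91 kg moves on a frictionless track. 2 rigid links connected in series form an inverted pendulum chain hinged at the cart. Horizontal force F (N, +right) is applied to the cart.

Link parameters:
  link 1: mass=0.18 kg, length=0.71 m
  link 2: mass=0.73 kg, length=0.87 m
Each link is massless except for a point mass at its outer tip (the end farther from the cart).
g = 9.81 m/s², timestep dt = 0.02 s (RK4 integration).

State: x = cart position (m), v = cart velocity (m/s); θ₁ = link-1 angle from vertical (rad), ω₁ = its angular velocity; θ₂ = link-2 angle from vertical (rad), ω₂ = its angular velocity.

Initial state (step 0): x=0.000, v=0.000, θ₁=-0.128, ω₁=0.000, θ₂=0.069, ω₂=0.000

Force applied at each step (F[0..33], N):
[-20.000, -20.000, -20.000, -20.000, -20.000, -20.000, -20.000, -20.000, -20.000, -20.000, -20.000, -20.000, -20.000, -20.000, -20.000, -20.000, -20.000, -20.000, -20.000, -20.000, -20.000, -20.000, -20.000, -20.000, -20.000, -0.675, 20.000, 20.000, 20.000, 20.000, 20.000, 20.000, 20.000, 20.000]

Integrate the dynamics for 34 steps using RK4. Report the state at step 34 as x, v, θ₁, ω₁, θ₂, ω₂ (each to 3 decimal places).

apply F[0]=-20.000 → step 1: x=-0.002, v=-0.198, θ₁=-0.128, ω₁=0.032, θ₂=0.071, ω₂=0.217
apply F[1]=-20.000 → step 2: x=-0.008, v=-0.396, θ₁=-0.127, ω₁=0.064, θ₂=0.078, ω₂=0.435
apply F[2]=-20.000 → step 3: x=-0.018, v=-0.594, θ₁=-0.125, ω₁=0.096, θ₂=0.089, ω₂=0.656
apply F[3]=-20.000 → step 4: x=-0.032, v=-0.793, θ₁=-0.123, ω₁=0.127, θ₂=0.104, ω₂=0.880
apply F[4]=-20.000 → step 5: x=-0.050, v=-0.993, θ₁=-0.120, ω₁=0.160, θ₂=0.124, ω₂=1.107
apply F[5]=-20.000 → step 6: x=-0.071, v=-1.194, θ₁=-0.116, ω₁=0.197, θ₂=0.148, ω₂=1.337
apply F[6]=-20.000 → step 7: x=-0.097, v=-1.395, θ₁=-0.112, ω₁=0.241, θ₂=0.177, ω₂=1.567
apply F[7]=-20.000 → step 8: x=-0.127, v=-1.598, θ₁=-0.107, ω₁=0.298, θ₂=0.211, ω₂=1.795
apply F[8]=-20.000 → step 9: x=-0.161, v=-1.801, θ₁=-0.100, ω₁=0.373, θ₂=0.249, ω₂=2.015
apply F[9]=-20.000 → step 10: x=-0.199, v=-2.006, θ₁=-0.092, ω₁=0.472, θ₂=0.291, ω₂=2.226
apply F[10]=-20.000 → step 11: x=-0.241, v=-2.212, θ₁=-0.081, ω₁=0.602, θ₂=0.338, ω₂=2.421
apply F[11]=-20.000 → step 12: x=-0.288, v=-2.419, θ₁=-0.067, ω₁=0.766, θ₂=0.388, ω₂=2.599
apply F[12]=-20.000 → step 13: x=-0.338, v=-2.627, θ₁=-0.050, ω₁=0.970, θ₂=0.442, ω₂=2.754
apply F[13]=-20.000 → step 14: x=-0.393, v=-2.835, θ₁=-0.028, ω₁=1.217, θ₂=0.498, ω₂=2.885
apply F[14]=-20.000 → step 15: x=-0.452, v=-3.044, θ₁=-0.001, ω₁=1.511, θ₂=0.557, ω₂=2.985
apply F[15]=-20.000 → step 16: x=-0.515, v=-3.254, θ₁=0.033, ω₁=1.853, θ₂=0.617, ω₂=3.051
apply F[16]=-20.000 → step 17: x=-0.582, v=-3.464, θ₁=0.073, ω₁=2.246, θ₂=0.679, ω₂=3.075
apply F[17]=-20.000 → step 18: x=-0.653, v=-3.673, θ₁=0.123, ω₁=2.694, θ₂=0.740, ω₂=3.048
apply F[18]=-20.000 → step 19: x=-0.729, v=-3.880, θ₁=0.182, ω₁=3.200, θ₂=0.800, ω₂=2.958
apply F[19]=-20.000 → step 20: x=-0.808, v=-4.084, θ₁=0.251, ω₁=3.770, θ₂=0.858, ω₂=2.788
apply F[20]=-20.000 → step 21: x=-0.892, v=-4.282, θ₁=0.333, ω₁=4.415, θ₂=0.911, ω₂=2.518
apply F[21]=-20.000 → step 22: x=-0.980, v=-4.469, θ₁=0.428, ω₁=5.149, θ₂=0.958, ω₂=2.121
apply F[22]=-20.000 → step 23: x=-1.071, v=-4.633, θ₁=0.540, ω₁=5.995, θ₂=0.995, ω₂=1.567
apply F[23]=-20.000 → step 24: x=-1.165, v=-4.755, θ₁=0.669, ω₁=6.965, θ₂=1.019, ω₂=0.837
apply F[24]=-20.000 → step 25: x=-1.260, v=-4.796, θ₁=0.819, ω₁=7.976, θ₂=1.028, ω₂=0.011
apply F[25]=-0.675 → step 26: x=-1.354, v=-4.570, θ₁=0.983, ω₁=8.426, θ₂=1.023, ω₂=-0.432
apply F[26]=+20.000 → step 27: x=-1.441, v=-4.145, θ₁=1.151, ω₁=8.240, θ₂=1.015, ω₂=-0.290
apply F[27]=+20.000 → step 28: x=-1.520, v=-3.753, θ₁=1.311, ω₁=7.835, θ₂=1.013, ω₂=0.213
apply F[28]=+20.000 → step 29: x=-1.592, v=-3.404, θ₁=1.464, ω₁=7.448, θ₂=1.024, ω₂=0.832
apply F[29]=+20.000 → step 30: x=-1.657, v=-3.085, θ₁=1.610, ω₁=7.143, θ₂=1.047, ω₂=1.474
apply F[30]=+20.000 → step 31: x=-1.715, v=-2.784, θ₁=1.750, ω₁=6.902, θ₂=1.083, ω₂=2.128
apply F[31]=+20.000 → step 32: x=-1.768, v=-2.492, θ₁=1.886, ω₁=6.690, θ₂=1.132, ω₂=2.803
apply F[32]=+20.000 → step 33: x=-1.815, v=-2.207, θ₁=2.018, ω₁=6.467, θ₂=1.195, ω₂=3.509
apply F[33]=+20.000 → step 34: x=-1.856, v=-1.927, θ₁=2.145, ω₁=6.195, θ₂=1.273, ω₂=4.254

Answer: x=-1.856, v=-1.927, θ₁=2.145, ω₁=6.195, θ₂=1.273, ω₂=4.254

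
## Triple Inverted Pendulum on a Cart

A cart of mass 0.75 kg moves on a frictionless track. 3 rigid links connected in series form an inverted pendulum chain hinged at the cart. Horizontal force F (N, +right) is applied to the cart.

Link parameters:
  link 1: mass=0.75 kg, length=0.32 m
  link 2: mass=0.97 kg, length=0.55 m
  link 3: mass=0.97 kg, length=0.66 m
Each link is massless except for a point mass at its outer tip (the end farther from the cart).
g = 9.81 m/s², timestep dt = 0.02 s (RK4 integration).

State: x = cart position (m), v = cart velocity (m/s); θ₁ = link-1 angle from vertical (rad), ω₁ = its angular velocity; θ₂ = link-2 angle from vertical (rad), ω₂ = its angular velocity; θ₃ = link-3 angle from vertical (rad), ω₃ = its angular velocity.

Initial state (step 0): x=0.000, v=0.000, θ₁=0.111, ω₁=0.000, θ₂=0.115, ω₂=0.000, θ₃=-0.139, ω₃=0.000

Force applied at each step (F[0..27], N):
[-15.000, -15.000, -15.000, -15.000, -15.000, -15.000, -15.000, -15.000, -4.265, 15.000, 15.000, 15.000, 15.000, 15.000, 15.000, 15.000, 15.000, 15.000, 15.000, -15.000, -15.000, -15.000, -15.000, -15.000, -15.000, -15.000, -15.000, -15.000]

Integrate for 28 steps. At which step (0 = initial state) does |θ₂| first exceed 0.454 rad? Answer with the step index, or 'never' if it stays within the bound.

Answer: 17

Derivation:
apply F[0]=-15.000 → step 1: x=-0.005, v=-0.455, θ₁=0.126, ω₁=1.482, θ₂=0.116, ω₂=0.057, θ₃=-0.140, ω₃=-0.099
apply F[1]=-15.000 → step 2: x=-0.018, v=-0.901, θ₁=0.170, ω₁=2.973, θ₂=0.117, ω₂=0.081, θ₃=-0.143, ω₃=-0.168
apply F[2]=-15.000 → step 3: x=-0.040, v=-1.314, θ₁=0.244, ω₁=4.368, θ₂=0.119, ω₂=0.082, θ₃=-0.146, ω₃=-0.183
apply F[3]=-15.000 → step 4: x=-0.070, v=-1.651, θ₁=0.343, ω₁=5.473, θ₂=0.121, ω₂=0.124, θ₃=-0.150, ω₃=-0.137
apply F[4]=-15.000 → step 5: x=-0.106, v=-1.899, θ₁=0.460, ω₁=6.194, θ₂=0.124, ω₂=0.272, θ₃=-0.152, ω₃=-0.054
apply F[5]=-15.000 → step 6: x=-0.146, v=-2.072, θ₁=0.589, ω₁=6.612, θ₂=0.132, ω₂=0.535, θ₃=-0.152, ω₃=0.042
apply F[6]=-15.000 → step 7: x=-0.188, v=-2.194, θ₁=0.724, ω₁=6.852, θ₂=0.146, ω₂=0.890, θ₃=-0.150, ω₃=0.137
apply F[7]=-15.000 → step 8: x=-0.233, v=-2.281, θ₁=0.862, ω₁=7.002, θ₂=0.168, ω₂=1.313, θ₃=-0.146, ω₃=0.228
apply F[8]=-4.265 → step 9: x=-0.278, v=-2.204, θ₁=1.003, ω₁=7.055, θ₂=0.197, ω₂=1.578, θ₃=-0.141, ω₃=0.280
apply F[9]=+15.000 → step 10: x=-0.319, v=-1.870, θ₁=1.145, ω₁=7.136, θ₂=0.228, ω₂=1.477, θ₃=-0.136, ω₃=0.273
apply F[10]=+15.000 → step 11: x=-0.353, v=-1.526, θ₁=1.289, ω₁=7.357, θ₂=0.256, ω₂=1.389, θ₃=-0.130, ω₃=0.270
apply F[11]=+15.000 → step 12: x=-0.380, v=-1.160, θ₁=1.440, ω₁=7.714, θ₂=0.283, ω₂=1.332, θ₃=-0.125, ω₃=0.271
apply F[12]=+15.000 → step 13: x=-0.399, v=-0.760, θ₁=1.599, ω₁=8.223, θ₂=0.310, ω₂=1.328, θ₃=-0.119, ω₃=0.278
apply F[13]=+15.000 → step 14: x=-0.410, v=-0.311, θ₁=1.770, ω₁=8.927, θ₂=0.337, ω₂=1.411, θ₃=-0.114, ω₃=0.288
apply F[14]=+15.000 → step 15: x=-0.411, v=0.209, θ₁=1.958, ω₁=9.916, θ₂=0.367, ω₂=1.632, θ₃=-0.108, ω₃=0.300
apply F[15]=+15.000 → step 16: x=-0.401, v=0.837, θ₁=2.170, ω₁=11.367, θ₂=0.404, ω₂=2.099, θ₃=-0.102, ω₃=0.303
apply F[16]=+15.000 → step 17: x=-0.376, v=1.636, θ₁=2.418, ω₁=13.661, θ₂=0.454, ω₂=3.054, θ₃=-0.096, ω₃=0.266
apply F[17]=+15.000 → step 18: x=-0.333, v=2.705, θ₁=2.727, ω₁=17.619, θ₂=0.534, ω₂=5.170, θ₃=-0.092, ω₃=0.065
apply F[18]=+15.000 → step 19: x=-0.268, v=3.745, θ₁=3.138, ω₁=23.480, θ₂=0.680, ω₂=10.088, θ₃=-0.098, ω₃=-0.822
apply F[19]=-15.000 → step 20: x=-0.203, v=2.510, θ₁=3.599, ω₁=21.422, θ₂=0.934, ω₂=14.505, θ₃=-0.126, ω₃=-1.731
apply F[20]=-15.000 → step 21: x=-0.165, v=1.452, θ₁=3.984, ω₁=17.368, θ₂=1.234, ω₂=15.224, θ₃=-0.154, ω₃=-0.816
apply F[21]=-15.000 → step 22: x=-0.141, v=1.023, θ₁=4.301, ω₁=14.458, θ₂=1.539, ω₂=15.232, θ₃=-0.154, ω₃=0.841
apply F[22]=-15.000 → step 23: x=-0.121, v=1.000, θ₁=4.565, ω₁=11.823, θ₂=1.843, ω₂=15.207, θ₃=-0.119, ω₃=2.716
apply F[23]=-15.000 → step 24: x=-0.099, v=1.272, θ₁=4.771, ω₁=8.665, θ₂=2.147, ω₂=15.060, θ₃=-0.045, ω₃=4.587
apply F[24]=-15.000 → step 25: x=-0.069, v=1.707, θ₁=4.905, ω₁=4.627, θ₂=2.444, ω₂=14.582, θ₃=0.063, ω₃=6.230
apply F[25]=-15.000 → step 26: x=-0.031, v=2.077, θ₁=4.953, ω₁=0.149, θ₂=2.728, ω₂=13.772, θ₃=0.201, ω₃=7.448
apply F[26]=-15.000 → step 27: x=0.012, v=2.185, θ₁=4.914, ω₁=-3.919, θ₂=2.994, ω₂=12.958, θ₃=0.358, ω₃=8.227
apply F[27]=-15.000 → step 28: x=0.054, v=1.974, θ₁=4.801, ω₁=-7.334, θ₂=3.248, ω₂=12.501, θ₃=0.528, ω₃=8.723
|θ₂| = 0.4544 > 0.454 first at step 17.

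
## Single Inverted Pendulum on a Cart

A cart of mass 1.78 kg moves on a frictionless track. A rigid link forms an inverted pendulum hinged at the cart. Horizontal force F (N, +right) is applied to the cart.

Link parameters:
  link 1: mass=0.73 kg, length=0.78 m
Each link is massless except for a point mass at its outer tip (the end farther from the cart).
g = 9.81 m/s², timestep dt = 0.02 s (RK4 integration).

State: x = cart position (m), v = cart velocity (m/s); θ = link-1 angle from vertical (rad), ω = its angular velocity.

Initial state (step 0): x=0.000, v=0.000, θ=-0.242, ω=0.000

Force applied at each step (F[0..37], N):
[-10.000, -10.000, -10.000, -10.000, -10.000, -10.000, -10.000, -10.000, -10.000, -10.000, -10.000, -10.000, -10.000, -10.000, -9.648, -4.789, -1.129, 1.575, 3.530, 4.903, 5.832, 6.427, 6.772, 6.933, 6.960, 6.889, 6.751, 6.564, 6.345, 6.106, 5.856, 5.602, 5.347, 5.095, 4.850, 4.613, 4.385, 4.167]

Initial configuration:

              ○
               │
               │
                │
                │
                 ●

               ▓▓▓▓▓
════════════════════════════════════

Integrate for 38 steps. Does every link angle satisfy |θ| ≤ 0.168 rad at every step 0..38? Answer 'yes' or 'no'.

Answer: no

Derivation:
apply F[0]=-10.000 → step 1: x=-0.001, v=-0.092, θ=-0.241, ω=0.054
apply F[1]=-10.000 → step 2: x=-0.004, v=-0.183, θ=-0.240, ω=0.108
apply F[2]=-10.000 → step 3: x=-0.008, v=-0.275, θ=-0.237, ω=0.163
apply F[3]=-10.000 → step 4: x=-0.015, v=-0.367, θ=-0.233, ω=0.219
apply F[4]=-10.000 → step 5: x=-0.023, v=-0.460, θ=-0.228, ω=0.277
apply F[5]=-10.000 → step 6: x=-0.033, v=-0.553, θ=-0.222, ω=0.337
apply F[6]=-10.000 → step 7: x=-0.045, v=-0.646, θ=-0.215, ω=0.400
apply F[7]=-10.000 → step 8: x=-0.059, v=-0.741, θ=-0.206, ω=0.465
apply F[8]=-10.000 → step 9: x=-0.075, v=-0.836, θ=-0.196, ω=0.535
apply F[9]=-10.000 → step 10: x=-0.092, v=-0.932, θ=-0.185, ω=0.608
apply F[10]=-10.000 → step 11: x=-0.112, v=-1.030, θ=-0.172, ω=0.687
apply F[11]=-10.000 → step 12: x=-0.134, v=-1.129, θ=-0.157, ω=0.771
apply F[12]=-10.000 → step 13: x=-0.157, v=-1.229, θ=-0.141, ω=0.860
apply F[13]=-10.000 → step 14: x=-0.183, v=-1.331, θ=-0.123, ω=0.956
apply F[14]=-9.648 → step 15: x=-0.210, v=-1.430, θ=-0.103, ω=1.055
apply F[15]=-4.789 → step 16: x=-0.239, v=-1.477, θ=-0.081, ω=1.092
apply F[16]=-1.129 → step 17: x=-0.269, v=-1.485, θ=-0.060, ω=1.084
apply F[17]=+1.575 → step 18: x=-0.299, v=-1.464, θ=-0.038, ω=1.044
apply F[18]=+3.530 → step 19: x=-0.327, v=-1.422, θ=-0.018, ω=0.984
apply F[19]=+4.903 → step 20: x=-0.355, v=-1.366, θ=0.001, ω=0.910
apply F[20]=+5.832 → step 21: x=-0.382, v=-1.302, θ=0.018, ω=0.830
apply F[21]=+6.427 → step 22: x=-0.407, v=-1.231, θ=0.034, ω=0.746
apply F[22]=+6.772 → step 23: x=-0.431, v=-1.158, θ=0.048, ω=0.663
apply F[23]=+6.933 → step 24: x=-0.454, v=-1.085, θ=0.061, ω=0.583
apply F[24]=+6.960 → step 25: x=-0.475, v=-1.012, θ=0.071, ω=0.506
apply F[25]=+6.889 → step 26: x=-0.494, v=-0.941, θ=0.081, ω=0.434
apply F[26]=+6.751 → step 27: x=-0.512, v=-0.872, θ=0.089, ω=0.368
apply F[27]=+6.564 → step 28: x=-0.529, v=-0.806, θ=0.096, ω=0.306
apply F[28]=+6.345 → step 29: x=-0.544, v=-0.742, θ=0.101, ω=0.250
apply F[29]=+6.106 → step 30: x=-0.559, v=-0.682, θ=0.106, ω=0.200
apply F[30]=+5.856 → step 31: x=-0.572, v=-0.625, θ=0.109, ω=0.154
apply F[31]=+5.602 → step 32: x=-0.584, v=-0.571, θ=0.112, ω=0.113
apply F[32]=+5.347 → step 33: x=-0.595, v=-0.521, θ=0.114, ω=0.077
apply F[33]=+5.095 → step 34: x=-0.605, v=-0.473, θ=0.115, ω=0.044
apply F[34]=+4.850 → step 35: x=-0.614, v=-0.428, θ=0.116, ω=0.016
apply F[35]=+4.613 → step 36: x=-0.622, v=-0.385, θ=0.116, ω=-0.009
apply F[36]=+4.385 → step 37: x=-0.629, v=-0.346, θ=0.115, ω=-0.031
apply F[37]=+4.167 → step 38: x=-0.636, v=-0.308, θ=0.114, ω=-0.050
Max |angle| over trajectory = 0.242 rad; bound = 0.168 → exceeded.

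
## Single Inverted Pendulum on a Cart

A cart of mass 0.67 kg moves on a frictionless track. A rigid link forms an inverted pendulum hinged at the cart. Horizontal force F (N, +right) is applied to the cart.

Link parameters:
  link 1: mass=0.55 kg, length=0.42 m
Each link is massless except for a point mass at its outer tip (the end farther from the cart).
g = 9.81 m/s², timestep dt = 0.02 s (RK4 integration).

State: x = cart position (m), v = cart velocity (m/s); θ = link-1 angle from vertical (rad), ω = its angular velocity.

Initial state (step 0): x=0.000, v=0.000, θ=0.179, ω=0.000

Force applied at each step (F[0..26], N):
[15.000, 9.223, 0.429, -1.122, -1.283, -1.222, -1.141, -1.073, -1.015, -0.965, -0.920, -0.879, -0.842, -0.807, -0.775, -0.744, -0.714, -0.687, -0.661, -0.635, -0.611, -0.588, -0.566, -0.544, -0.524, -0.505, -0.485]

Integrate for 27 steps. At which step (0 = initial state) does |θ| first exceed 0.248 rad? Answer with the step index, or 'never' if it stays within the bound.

Answer: never

Derivation:
apply F[0]=+15.000 → step 1: x=0.004, v=0.410, θ=0.170, ω=-0.879
apply F[1]=+9.223 → step 2: x=0.015, v=0.656, θ=0.148, ω=-1.384
apply F[2]=+0.429 → step 3: x=0.028, v=0.650, θ=0.121, ω=-1.305
apply F[3]=-1.122 → step 4: x=0.040, v=0.600, θ=0.096, ω=-1.138
apply F[4]=-1.283 → step 5: x=0.052, v=0.549, θ=0.075, ω=-0.977
apply F[5]=-1.222 → step 6: x=0.062, v=0.503, θ=0.057, ω=-0.836
apply F[6]=-1.141 → step 7: x=0.072, v=0.461, θ=0.042, ω=-0.714
apply F[7]=-1.073 → step 8: x=0.081, v=0.424, θ=0.028, ω=-0.609
apply F[8]=-1.015 → step 9: x=0.089, v=0.390, θ=0.017, ω=-0.517
apply F[9]=-0.965 → step 10: x=0.096, v=0.359, θ=0.008, ω=-0.438
apply F[10]=-0.920 → step 11: x=0.103, v=0.331, θ=-0.000, ω=-0.370
apply F[11]=-0.879 → step 12: x=0.110, v=0.305, θ=-0.007, ω=-0.311
apply F[12]=-0.842 → step 13: x=0.116, v=0.282, θ=-0.013, ω=-0.260
apply F[13]=-0.807 → step 14: x=0.121, v=0.260, θ=-0.018, ω=-0.215
apply F[14]=-0.775 → step 15: x=0.126, v=0.240, θ=-0.022, ω=-0.177
apply F[15]=-0.744 → step 16: x=0.131, v=0.222, θ=-0.025, ω=-0.144
apply F[16]=-0.714 → step 17: x=0.135, v=0.205, θ=-0.027, ω=-0.115
apply F[17]=-0.687 → step 18: x=0.139, v=0.189, θ=-0.029, ω=-0.091
apply F[18]=-0.661 → step 19: x=0.142, v=0.174, θ=-0.031, ω=-0.069
apply F[19]=-0.635 → step 20: x=0.146, v=0.160, θ=-0.032, ω=-0.051
apply F[20]=-0.611 → step 21: x=0.149, v=0.147, θ=-0.033, ω=-0.036
apply F[21]=-0.588 → step 22: x=0.152, v=0.135, θ=-0.034, ω=-0.022
apply F[22]=-0.566 → step 23: x=0.154, v=0.123, θ=-0.034, ω=-0.011
apply F[23]=-0.544 → step 24: x=0.157, v=0.113, θ=-0.034, ω=-0.001
apply F[24]=-0.524 → step 25: x=0.159, v=0.103, θ=-0.034, ω=0.007
apply F[25]=-0.505 → step 26: x=0.161, v=0.093, θ=-0.034, ω=0.014
apply F[26]=-0.485 → step 27: x=0.162, v=0.084, θ=-0.034, ω=0.020
max |θ| = 0.179 ≤ 0.248 over all 28 states.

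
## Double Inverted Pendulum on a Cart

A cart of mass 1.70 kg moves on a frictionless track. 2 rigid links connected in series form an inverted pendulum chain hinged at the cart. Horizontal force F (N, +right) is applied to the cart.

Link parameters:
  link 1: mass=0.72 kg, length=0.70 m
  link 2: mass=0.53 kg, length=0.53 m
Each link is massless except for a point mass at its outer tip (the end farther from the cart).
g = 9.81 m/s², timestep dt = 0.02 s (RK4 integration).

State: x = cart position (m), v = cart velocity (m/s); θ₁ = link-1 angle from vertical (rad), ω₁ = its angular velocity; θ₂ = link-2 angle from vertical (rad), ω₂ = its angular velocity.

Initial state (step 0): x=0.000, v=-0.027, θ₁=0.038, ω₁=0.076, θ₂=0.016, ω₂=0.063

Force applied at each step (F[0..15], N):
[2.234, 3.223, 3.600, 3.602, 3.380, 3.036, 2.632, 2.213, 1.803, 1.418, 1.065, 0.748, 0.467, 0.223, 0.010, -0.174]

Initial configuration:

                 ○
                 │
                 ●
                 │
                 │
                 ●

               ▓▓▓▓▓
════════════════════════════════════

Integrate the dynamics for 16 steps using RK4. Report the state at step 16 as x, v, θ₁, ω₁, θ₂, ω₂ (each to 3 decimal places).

Answer: x=0.055, v=0.253, θ₁=0.007, ω₁=-0.148, θ₂=0.006, ω₂=-0.080

Derivation:
apply F[0]=+2.234 → step 1: x=-0.000, v=-0.006, θ₁=0.039, ω₁=0.062, θ₂=0.017, ω₂=0.049
apply F[1]=+3.223 → step 2: x=-0.000, v=0.026, θ₁=0.040, ω₁=0.032, θ₂=0.018, ω₂=0.034
apply F[2]=+3.600 → step 3: x=0.001, v=0.062, θ₁=0.041, ω₁=-0.004, θ₂=0.018, ω₂=0.020
apply F[3]=+3.602 → step 4: x=0.002, v=0.099, θ₁=0.040, ω₁=-0.041, θ₂=0.019, ω₂=0.006
apply F[4]=+3.380 → step 5: x=0.005, v=0.133, θ₁=0.039, ω₁=-0.074, θ₂=0.019, ω₂=-0.008
apply F[5]=+3.036 → step 6: x=0.008, v=0.163, θ₁=0.037, ω₁=-0.102, θ₂=0.018, ω₂=-0.020
apply F[6]=+2.632 → step 7: x=0.011, v=0.189, θ₁=0.035, ω₁=-0.125, θ₂=0.018, ω₂=-0.032
apply F[7]=+2.213 → step 8: x=0.015, v=0.210, θ₁=0.032, ω₁=-0.142, θ₂=0.017, ω₂=-0.042
apply F[8]=+1.803 → step 9: x=0.019, v=0.227, θ₁=0.029, ω₁=-0.155, θ₂=0.016, ω₂=-0.051
apply F[9]=+1.418 → step 10: x=0.024, v=0.239, θ₁=0.026, ω₁=-0.163, θ₂=0.015, ω₂=-0.059
apply F[10]=+1.065 → step 11: x=0.029, v=0.248, θ₁=0.023, ω₁=-0.166, θ₂=0.014, ω₂=-0.065
apply F[11]=+0.748 → step 12: x=0.034, v=0.254, θ₁=0.020, ω₁=-0.167, θ₂=0.013, ω₂=-0.071
apply F[12]=+0.467 → step 13: x=0.039, v=0.257, θ₁=0.016, ω₁=-0.165, θ₂=0.011, ω₂=-0.075
apply F[13]=+0.223 → step 14: x=0.044, v=0.258, θ₁=0.013, ω₁=-0.161, θ₂=0.010, ω₂=-0.077
apply F[14]=+0.010 → step 15: x=0.049, v=0.256, θ₁=0.010, ω₁=-0.155, θ₂=0.008, ω₂=-0.079
apply F[15]=-0.174 → step 16: x=0.055, v=0.253, θ₁=0.007, ω₁=-0.148, θ₂=0.006, ω₂=-0.080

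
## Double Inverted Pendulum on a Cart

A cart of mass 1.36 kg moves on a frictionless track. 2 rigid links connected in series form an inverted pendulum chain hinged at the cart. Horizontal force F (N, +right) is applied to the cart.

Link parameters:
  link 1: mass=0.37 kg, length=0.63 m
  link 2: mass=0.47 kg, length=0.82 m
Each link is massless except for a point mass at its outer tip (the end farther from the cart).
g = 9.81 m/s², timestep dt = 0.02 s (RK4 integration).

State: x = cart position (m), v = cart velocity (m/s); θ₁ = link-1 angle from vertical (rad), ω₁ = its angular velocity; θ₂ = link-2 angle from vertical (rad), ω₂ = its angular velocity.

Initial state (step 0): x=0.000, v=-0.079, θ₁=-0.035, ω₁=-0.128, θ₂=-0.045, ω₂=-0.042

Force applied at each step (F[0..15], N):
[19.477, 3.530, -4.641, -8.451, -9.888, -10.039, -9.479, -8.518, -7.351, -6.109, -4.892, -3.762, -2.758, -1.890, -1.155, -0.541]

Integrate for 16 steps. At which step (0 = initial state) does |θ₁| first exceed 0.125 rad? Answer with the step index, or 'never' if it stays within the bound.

Answer: never

Derivation:
apply F[0]=+19.477 → step 1: x=0.001, v=0.212, θ₁=-0.042, ω₁=-0.598, θ₂=-0.046, ω₂=-0.046
apply F[1]=+3.530 → step 2: x=0.006, v=0.269, θ₁=-0.055, ω₁=-0.705, θ₂=-0.047, ω₂=-0.045
apply F[2]=-4.641 → step 3: x=0.011, v=0.208, θ₁=-0.069, ω₁=-0.634, θ₂=-0.048, ω₂=-0.037
apply F[3]=-8.451 → step 4: x=0.014, v=0.093, θ₁=-0.080, ω₁=-0.486, θ₂=-0.048, ω₂=-0.022
apply F[4]=-9.888 → step 5: x=0.014, v=-0.041, θ₁=-0.088, ω₁=-0.313, θ₂=-0.048, ω₂=-0.002
apply F[5]=-10.039 → step 6: x=0.012, v=-0.178, θ₁=-0.092, ω₁=-0.144, θ₂=-0.048, ω₂=0.022
apply F[6]=-9.479 → step 7: x=0.007, v=-0.305, θ₁=-0.094, ω₁=0.010, θ₂=-0.048, ω₂=0.048
apply F[7]=-8.518 → step 8: x=0.000, v=-0.419, θ₁=-0.092, ω₁=0.141, θ₂=-0.046, ω₂=0.074
apply F[8]=-7.351 → step 9: x=-0.009, v=-0.515, θ₁=-0.088, ω₁=0.248, θ₂=-0.045, ω₂=0.100
apply F[9]=-6.109 → step 10: x=-0.020, v=-0.595, θ₁=-0.083, ω₁=0.329, θ₂=-0.042, ω₂=0.123
apply F[10]=-4.892 → step 11: x=-0.033, v=-0.657, θ₁=-0.075, ω₁=0.388, θ₂=-0.040, ω₂=0.144
apply F[11]=-3.762 → step 12: x=-0.046, v=-0.704, θ₁=-0.067, ω₁=0.427, θ₂=-0.037, ω₂=0.162
apply F[12]=-2.758 → step 13: x=-0.061, v=-0.737, θ₁=-0.058, ω₁=0.448, θ₂=-0.033, ω₂=0.177
apply F[13]=-1.890 → step 14: x=-0.076, v=-0.758, θ₁=-0.049, ω₁=0.457, θ₂=-0.030, ω₂=0.189
apply F[14]=-1.155 → step 15: x=-0.091, v=-0.769, θ₁=-0.040, ω₁=0.454, θ₂=-0.026, ω₂=0.198
apply F[15]=-0.541 → step 16: x=-0.106, v=-0.773, θ₁=-0.031, ω₁=0.444, θ₂=-0.022, ω₂=0.205
max |θ₁| = 0.094 ≤ 0.125 over all 17 states.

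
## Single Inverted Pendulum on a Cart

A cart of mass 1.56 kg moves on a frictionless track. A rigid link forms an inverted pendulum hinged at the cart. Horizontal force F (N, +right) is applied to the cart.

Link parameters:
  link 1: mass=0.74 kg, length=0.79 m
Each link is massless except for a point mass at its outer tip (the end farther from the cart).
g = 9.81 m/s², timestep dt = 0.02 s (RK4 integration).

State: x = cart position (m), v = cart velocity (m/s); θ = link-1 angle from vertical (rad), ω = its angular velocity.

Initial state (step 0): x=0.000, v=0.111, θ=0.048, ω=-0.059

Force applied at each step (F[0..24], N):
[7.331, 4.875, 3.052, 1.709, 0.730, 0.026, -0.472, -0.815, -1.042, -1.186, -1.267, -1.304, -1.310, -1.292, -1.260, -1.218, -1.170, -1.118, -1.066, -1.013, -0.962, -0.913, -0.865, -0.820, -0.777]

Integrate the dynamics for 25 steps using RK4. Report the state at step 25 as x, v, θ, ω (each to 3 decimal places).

Answer: x=0.104, v=0.078, θ=-0.020, ω=-0.003

Derivation:
apply F[0]=+7.331 → step 1: x=0.003, v=0.201, θ=0.046, ω=-0.161
apply F[1]=+4.875 → step 2: x=0.008, v=0.259, θ=0.042, ω=-0.223
apply F[2]=+3.052 → step 3: x=0.013, v=0.294, θ=0.037, ω=-0.258
apply F[3]=+1.709 → step 4: x=0.019, v=0.313, θ=0.032, ω=-0.273
apply F[4]=+0.730 → step 5: x=0.026, v=0.320, θ=0.026, ω=-0.275
apply F[5]=+0.026 → step 6: x=0.032, v=0.318, θ=0.021, ω=-0.266
apply F[6]=-0.472 → step 7: x=0.038, v=0.310, θ=0.016, ω=-0.252
apply F[7]=-0.815 → step 8: x=0.044, v=0.298, θ=0.011, ω=-0.234
apply F[8]=-1.042 → step 9: x=0.050, v=0.284, θ=0.006, ω=-0.214
apply F[9]=-1.186 → step 10: x=0.056, v=0.269, θ=0.002, ω=-0.193
apply F[10]=-1.267 → step 11: x=0.061, v=0.252, θ=-0.001, ω=-0.172
apply F[11]=-1.304 → step 12: x=0.066, v=0.236, θ=-0.005, ω=-0.152
apply F[12]=-1.310 → step 13: x=0.070, v=0.220, θ=-0.007, ω=-0.133
apply F[13]=-1.292 → step 14: x=0.075, v=0.204, θ=-0.010, ω=-0.115
apply F[14]=-1.260 → step 15: x=0.079, v=0.189, θ=-0.012, ω=-0.099
apply F[15]=-1.218 → step 16: x=0.082, v=0.174, θ=-0.014, ω=-0.084
apply F[16]=-1.170 → step 17: x=0.086, v=0.161, θ=-0.015, ω=-0.070
apply F[17]=-1.118 → step 18: x=0.089, v=0.148, θ=-0.017, ω=-0.058
apply F[18]=-1.066 → step 19: x=0.091, v=0.136, θ=-0.018, ω=-0.047
apply F[19]=-1.013 → step 20: x=0.094, v=0.125, θ=-0.019, ω=-0.037
apply F[20]=-0.962 → step 21: x=0.096, v=0.114, θ=-0.019, ω=-0.029
apply F[21]=-0.913 → step 22: x=0.099, v=0.104, θ=-0.020, ω=-0.021
apply F[22]=-0.865 → step 23: x=0.101, v=0.095, θ=-0.020, ω=-0.014
apply F[23]=-0.820 → step 24: x=0.102, v=0.086, θ=-0.020, ω=-0.008
apply F[24]=-0.777 → step 25: x=0.104, v=0.078, θ=-0.020, ω=-0.003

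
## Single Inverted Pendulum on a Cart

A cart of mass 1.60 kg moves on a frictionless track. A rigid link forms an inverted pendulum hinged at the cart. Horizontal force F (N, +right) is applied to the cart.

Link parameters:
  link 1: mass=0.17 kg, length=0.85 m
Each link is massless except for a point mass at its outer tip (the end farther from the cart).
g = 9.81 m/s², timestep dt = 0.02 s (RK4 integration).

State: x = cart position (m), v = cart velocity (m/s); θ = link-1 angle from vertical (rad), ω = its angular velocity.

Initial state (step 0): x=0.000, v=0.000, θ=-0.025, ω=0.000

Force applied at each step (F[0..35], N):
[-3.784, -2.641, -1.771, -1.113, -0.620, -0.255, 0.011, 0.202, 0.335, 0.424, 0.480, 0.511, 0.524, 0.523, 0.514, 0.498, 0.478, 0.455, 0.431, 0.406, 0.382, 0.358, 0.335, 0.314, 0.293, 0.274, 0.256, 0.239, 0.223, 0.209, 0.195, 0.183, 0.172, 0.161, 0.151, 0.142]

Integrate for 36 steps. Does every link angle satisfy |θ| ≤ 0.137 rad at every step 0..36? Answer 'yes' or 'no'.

Answer: yes

Derivation:
apply F[0]=-3.784 → step 1: x=-0.000, v=-0.047, θ=-0.025, ω=0.049
apply F[1]=-2.641 → step 2: x=-0.002, v=-0.079, θ=-0.023, ω=0.082
apply F[2]=-1.771 → step 3: x=-0.004, v=-0.101, θ=-0.021, ω=0.102
apply F[3]=-1.113 → step 4: x=-0.006, v=-0.114, θ=-0.019, ω=0.114
apply F[4]=-0.620 → step 5: x=-0.008, v=-0.122, θ=-0.017, ω=0.118
apply F[5]=-0.255 → step 6: x=-0.011, v=-0.125, θ=-0.015, ω=0.118
apply F[6]=+0.011 → step 7: x=-0.013, v=-0.124, θ=-0.012, ω=0.114
apply F[7]=+0.202 → step 8: x=-0.015, v=-0.122, θ=-0.010, ω=0.108
apply F[8]=+0.335 → step 9: x=-0.018, v=-0.117, θ=-0.008, ω=0.101
apply F[9]=+0.424 → step 10: x=-0.020, v=-0.112, θ=-0.006, ω=0.093
apply F[10]=+0.480 → step 11: x=-0.022, v=-0.106, θ=-0.004, ω=0.085
apply F[11]=+0.511 → step 12: x=-0.024, v=-0.099, θ=-0.003, ω=0.076
apply F[12]=+0.524 → step 13: x=-0.026, v=-0.093, θ=-0.001, ω=0.068
apply F[13]=+0.523 → step 14: x=-0.028, v=-0.086, θ=0.000, ω=0.061
apply F[14]=+0.514 → step 15: x=-0.030, v=-0.080, θ=0.001, ω=0.053
apply F[15]=+0.498 → step 16: x=-0.031, v=-0.073, θ=0.002, ω=0.046
apply F[16]=+0.478 → step 17: x=-0.033, v=-0.067, θ=0.003, ω=0.040
apply F[17]=+0.455 → step 18: x=-0.034, v=-0.062, θ=0.004, ω=0.034
apply F[18]=+0.431 → step 19: x=-0.035, v=-0.057, θ=0.005, ω=0.029
apply F[19]=+0.406 → step 20: x=-0.036, v=-0.052, θ=0.005, ω=0.024
apply F[20]=+0.382 → step 21: x=-0.037, v=-0.047, θ=0.006, ω=0.020
apply F[21]=+0.358 → step 22: x=-0.038, v=-0.043, θ=0.006, ω=0.016
apply F[22]=+0.335 → step 23: x=-0.039, v=-0.039, θ=0.006, ω=0.013
apply F[23]=+0.314 → step 24: x=-0.040, v=-0.035, θ=0.006, ω=0.010
apply F[24]=+0.293 → step 25: x=-0.040, v=-0.031, θ=0.007, ω=0.007
apply F[25]=+0.274 → step 26: x=-0.041, v=-0.028, θ=0.007, ω=0.005
apply F[26]=+0.256 → step 27: x=-0.041, v=-0.025, θ=0.007, ω=0.003
apply F[27]=+0.239 → step 28: x=-0.042, v=-0.022, θ=0.007, ω=0.001
apply F[28]=+0.223 → step 29: x=-0.042, v=-0.019, θ=0.007, ω=-0.001
apply F[29]=+0.209 → step 30: x=-0.043, v=-0.017, θ=0.007, ω=-0.002
apply F[30]=+0.195 → step 31: x=-0.043, v=-0.015, θ=0.007, ω=-0.003
apply F[31]=+0.183 → step 32: x=-0.043, v=-0.012, θ=0.007, ω=-0.004
apply F[32]=+0.172 → step 33: x=-0.043, v=-0.010, θ=0.007, ω=-0.005
apply F[33]=+0.161 → step 34: x=-0.044, v=-0.009, θ=0.006, ω=-0.006
apply F[34]=+0.151 → step 35: x=-0.044, v=-0.007, θ=0.006, ω=-0.006
apply F[35]=+0.142 → step 36: x=-0.044, v=-0.005, θ=0.006, ω=-0.007
Max |angle| over trajectory = 0.025 rad; bound = 0.137 → within bound.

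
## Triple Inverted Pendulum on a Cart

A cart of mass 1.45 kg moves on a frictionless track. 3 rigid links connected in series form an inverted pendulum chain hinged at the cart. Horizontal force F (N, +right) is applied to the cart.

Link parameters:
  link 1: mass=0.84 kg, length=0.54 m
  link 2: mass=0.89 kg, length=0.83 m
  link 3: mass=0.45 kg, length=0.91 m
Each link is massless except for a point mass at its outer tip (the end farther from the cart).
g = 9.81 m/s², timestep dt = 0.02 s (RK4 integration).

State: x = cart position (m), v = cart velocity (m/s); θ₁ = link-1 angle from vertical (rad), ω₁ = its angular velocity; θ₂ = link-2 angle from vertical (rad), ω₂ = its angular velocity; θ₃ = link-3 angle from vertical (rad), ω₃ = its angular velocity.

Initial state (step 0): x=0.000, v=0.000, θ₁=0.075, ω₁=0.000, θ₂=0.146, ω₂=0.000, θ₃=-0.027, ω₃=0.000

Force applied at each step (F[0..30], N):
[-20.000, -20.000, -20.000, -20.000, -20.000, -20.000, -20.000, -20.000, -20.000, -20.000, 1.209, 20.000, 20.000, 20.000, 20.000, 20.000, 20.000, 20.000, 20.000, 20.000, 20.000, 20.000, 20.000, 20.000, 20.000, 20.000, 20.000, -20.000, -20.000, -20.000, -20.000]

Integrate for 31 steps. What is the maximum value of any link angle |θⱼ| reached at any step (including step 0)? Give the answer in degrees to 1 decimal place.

Answer: 236.5°

Derivation:
apply F[0]=-20.000 → step 1: x=-0.003, v=-0.295, θ₁=0.080, ω₁=0.539, θ₂=0.147, ω₂=0.054, θ₃=-0.027, ω₃=-0.048
apply F[1]=-20.000 → step 2: x=-0.012, v=-0.592, θ₁=0.097, ω₁=1.090, θ₂=0.148, ω₂=0.100, θ₃=-0.029, ω₃=-0.094
apply F[2]=-20.000 → step 3: x=-0.027, v=-0.891, θ₁=0.124, ω₁=1.663, θ₂=0.150, ω₂=0.133, θ₃=-0.031, ω₃=-0.134
apply F[3]=-20.000 → step 4: x=-0.047, v=-1.190, θ₁=0.163, ω₁=2.260, θ₂=0.153, ω₂=0.148, θ₃=-0.034, ω₃=-0.167
apply F[4]=-20.000 → step 5: x=-0.074, v=-1.484, θ₁=0.215, ω₁=2.868, θ₂=0.156, ω₂=0.149, θ₃=-0.038, ω₃=-0.187
apply F[5]=-20.000 → step 6: x=-0.107, v=-1.764, θ₁=0.278, ω₁=3.462, θ₂=0.159, ω₂=0.148, θ₃=-0.042, ω₃=-0.191
apply F[6]=-20.000 → step 7: x=-0.145, v=-2.020, θ₁=0.353, ω₁=4.005, θ₂=0.162, ω₂=0.164, θ₃=-0.045, ω₃=-0.177
apply F[7]=-20.000 → step 8: x=-0.187, v=-2.243, θ₁=0.438, ω₁=4.467, θ₂=0.166, ω₂=0.218, θ₃=-0.049, ω₃=-0.147
apply F[8]=-20.000 → step 9: x=-0.234, v=-2.430, θ₁=0.531, ω₁=4.832, θ₂=0.171, ω₂=0.326, θ₃=-0.051, ω₃=-0.104
apply F[9]=-20.000 → step 10: x=-0.284, v=-2.583, θ₁=0.630, ω₁=5.108, θ₂=0.179, ω₂=0.492, θ₃=-0.053, ω₃=-0.053
apply F[10]=+1.209 → step 11: x=-0.335, v=-2.507, θ₁=0.733, ω₁=5.149, θ₂=0.190, ω₂=0.578, θ₃=-0.054, ω₃=-0.031
apply F[11]=+20.000 → step 12: x=-0.383, v=-2.253, θ₁=0.835, ω₁=5.099, θ₂=0.201, ω₂=0.543, θ₃=-0.054, ω₃=-0.037
apply F[12]=+20.000 → step 13: x=-0.425, v=-2.002, θ₁=0.937, ω₁=5.114, θ₂=0.212, ω₂=0.503, θ₃=-0.055, ω₃=-0.044
apply F[13]=+20.000 → step 14: x=-0.463, v=-1.749, θ₁=1.040, ω₁=5.182, θ₂=0.222, ω₂=0.466, θ₃=-0.056, ω₃=-0.049
apply F[14]=+20.000 → step 15: x=-0.495, v=-1.489, θ₁=1.145, ω₁=5.298, θ₂=0.231, ω₂=0.438, θ₃=-0.057, ω₃=-0.052
apply F[15]=+20.000 → step 16: x=-0.522, v=-1.220, θ₁=1.252, ω₁=5.458, θ₂=0.239, ω₂=0.427, θ₃=-0.058, ω₃=-0.052
apply F[16]=+20.000 → step 17: x=-0.544, v=-0.937, θ₁=1.363, ω₁=5.664, θ₂=0.248, ω₂=0.439, θ₃=-0.059, ω₃=-0.051
apply F[17]=+20.000 → step 18: x=-0.560, v=-0.638, θ₁=1.479, ω₁=5.921, θ₂=0.257, ω₂=0.484, θ₃=-0.060, ω₃=-0.047
apply F[18]=+20.000 → step 19: x=-0.569, v=-0.317, θ₁=1.601, ω₁=6.237, θ₂=0.267, ω₂=0.571, θ₃=-0.061, ω₃=-0.042
apply F[19]=+20.000 → step 20: x=-0.572, v=0.029, θ₁=1.729, ω₁=6.628, θ₂=0.280, ω₂=0.714, θ₃=-0.062, ω₃=-0.036
apply F[20]=+20.000 → step 21: x=-0.568, v=0.409, θ₁=1.866, ω₁=7.116, θ₂=0.296, ω₂=0.934, θ₃=-0.062, ω₃=-0.031
apply F[21]=+20.000 → step 22: x=-0.556, v=0.831, θ₁=2.015, ω₁=7.735, θ₂=0.318, ω₂=1.260, θ₃=-0.063, ω₃=-0.031
apply F[22]=+20.000 → step 23: x=-0.534, v=1.308, θ₁=2.177, ω₁=8.537, θ₂=0.348, ω₂=1.739, θ₃=-0.064, ω₃=-0.041
apply F[23]=+20.000 → step 24: x=-0.503, v=1.856, θ₁=2.358, ω₁=9.600, θ₂=0.389, ω₂=2.451, θ₃=-0.065, ω₃=-0.074
apply F[24]=+20.000 → step 25: x=-0.459, v=2.486, θ₁=2.563, ω₁=11.028, θ₂=0.448, ω₂=3.528, θ₃=-0.067, ω₃=-0.161
apply F[25]=+20.000 → step 26: x=-0.403, v=3.173, θ₁=2.802, ω₁=12.886, θ₂=0.534, ω₂=5.181, θ₃=-0.072, ω₃=-0.369
apply F[26]=+20.000 → step 27: x=-0.333, v=3.743, θ₁=3.080, ω₁=14.871, θ₂=0.661, ω₂=7.560, θ₃=-0.083, ω₃=-0.804
apply F[27]=-20.000 → step 28: x=-0.262, v=3.320, θ₁=3.379, ω₁=14.768, θ₂=0.837, ω₂=9.915, θ₃=-0.105, ω₃=-1.272
apply F[28]=-20.000 → step 29: x=-0.202, v=2.632, θ₁=3.662, ω₁=13.359, θ₂=1.049, ω₂=11.172, θ₃=-0.130, ω₃=-1.169
apply F[29]=-20.000 → step 30: x=-0.156, v=2.065, θ₁=3.912, ω₁=11.625, θ₂=1.278, ω₂=11.611, θ₃=-0.147, ω₃=-0.427
apply F[30]=-20.000 → step 31: x=-0.118, v=1.717, θ₁=4.127, ω₁=9.939, θ₂=1.512, ω₂=11.700, θ₃=-0.145, ω₃=0.699
Max |angle| over trajectory = 4.127 rad = 236.5°.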